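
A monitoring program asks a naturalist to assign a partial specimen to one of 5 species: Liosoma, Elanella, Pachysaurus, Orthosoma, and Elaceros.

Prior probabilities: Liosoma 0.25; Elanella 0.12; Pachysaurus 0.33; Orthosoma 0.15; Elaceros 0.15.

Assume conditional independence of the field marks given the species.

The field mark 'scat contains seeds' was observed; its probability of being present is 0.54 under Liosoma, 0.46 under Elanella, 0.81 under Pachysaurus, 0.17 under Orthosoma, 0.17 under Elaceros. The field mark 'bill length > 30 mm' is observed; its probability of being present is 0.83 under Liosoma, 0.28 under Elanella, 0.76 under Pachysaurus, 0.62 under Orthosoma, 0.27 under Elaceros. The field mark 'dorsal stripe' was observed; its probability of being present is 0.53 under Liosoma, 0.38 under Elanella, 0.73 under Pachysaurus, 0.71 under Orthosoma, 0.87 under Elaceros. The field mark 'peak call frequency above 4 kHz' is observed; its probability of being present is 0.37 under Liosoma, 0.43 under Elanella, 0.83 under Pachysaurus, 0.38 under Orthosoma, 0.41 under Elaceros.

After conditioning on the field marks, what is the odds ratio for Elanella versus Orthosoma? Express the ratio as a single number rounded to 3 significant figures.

0.592

Posterior odds equal prior odds times the likelihood ratio; only the two competing hypotheses matter.
  Elanella: 0.12 × 0.46 × 0.28 × 0.38 × 0.43 = 0.0025255
  Orthosoma: 0.15 × 0.17 × 0.62 × 0.71 × 0.38 = 0.0042655
Odds(Elanella : Orthosoma) = 0.0025255 / 0.0042655 ≈ 0.592.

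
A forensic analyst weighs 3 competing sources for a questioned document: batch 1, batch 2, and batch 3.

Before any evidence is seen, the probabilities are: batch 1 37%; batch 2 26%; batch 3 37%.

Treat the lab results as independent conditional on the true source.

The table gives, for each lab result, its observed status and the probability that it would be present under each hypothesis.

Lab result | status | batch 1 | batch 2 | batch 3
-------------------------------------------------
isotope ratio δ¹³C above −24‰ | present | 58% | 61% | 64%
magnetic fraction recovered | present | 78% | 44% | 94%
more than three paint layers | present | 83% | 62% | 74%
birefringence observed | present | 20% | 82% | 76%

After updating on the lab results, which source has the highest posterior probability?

By Bayes' rule with conditional independence, the unnormalized weight for each hypothesis is prior × ∏ likelihoods:
  batch 1: 0.37 × 0.58 × 0.78 × 0.83 × 0.20 = 0.027786
  batch 2: 0.26 × 0.61 × 0.44 × 0.62 × 0.82 = 0.035478
  batch 3: 0.37 × 0.64 × 0.94 × 0.74 × 0.76 = 0.12519
Marginal likelihood of the evidence = 0.18845.
P(batch 1 | evidence) ≈ 0.027786 / 0.18845 ≈ 0.147
P(batch 2 | evidence) ≈ 0.035478 / 0.18845 ≈ 0.188
P(batch 3 | evidence) ≈ 0.12519 / 0.18845 ≈ 0.664
The largest is 0.664, so batch 3 is most probable.

batch 3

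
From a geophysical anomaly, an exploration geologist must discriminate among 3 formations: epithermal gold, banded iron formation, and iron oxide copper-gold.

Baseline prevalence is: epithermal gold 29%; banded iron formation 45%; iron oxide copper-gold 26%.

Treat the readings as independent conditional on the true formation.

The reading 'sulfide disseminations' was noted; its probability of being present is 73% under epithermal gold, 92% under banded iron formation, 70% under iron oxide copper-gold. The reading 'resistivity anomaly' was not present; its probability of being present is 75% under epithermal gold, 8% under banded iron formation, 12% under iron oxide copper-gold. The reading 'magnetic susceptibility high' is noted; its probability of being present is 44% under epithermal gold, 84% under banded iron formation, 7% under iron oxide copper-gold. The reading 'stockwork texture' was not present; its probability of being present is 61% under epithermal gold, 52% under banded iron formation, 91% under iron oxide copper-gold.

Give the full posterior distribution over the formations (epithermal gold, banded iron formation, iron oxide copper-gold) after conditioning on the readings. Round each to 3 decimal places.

0.055, 0.938, 0.006

Multiply each prior by the joint likelihood of the reading pattern (using 1 − P(present | H) for each absent reading):
  epithermal gold: 0.29 × 0.73 × (1 − 0.75) × 0.44 × (1 − 0.61) = 0.0090819
  banded iron formation: 0.45 × 0.92 × (1 − 0.08) × 0.84 × (1 − 0.52) = 0.15357
  iron oxide copper-gold: 0.26 × 0.70 × (1 − 0.12) × 0.07 × (1 − 0.91) = 0.001009
Marginal likelihood of the evidence = 0.16366.
P(epithermal gold | evidence) = 0.0090819 / 0.16366 ≈ 0.055
P(banded iron formation | evidence) = 0.15357 / 0.16366 ≈ 0.938
P(iron oxide copper-gold | evidence) = 0.001009 / 0.16366 ≈ 0.006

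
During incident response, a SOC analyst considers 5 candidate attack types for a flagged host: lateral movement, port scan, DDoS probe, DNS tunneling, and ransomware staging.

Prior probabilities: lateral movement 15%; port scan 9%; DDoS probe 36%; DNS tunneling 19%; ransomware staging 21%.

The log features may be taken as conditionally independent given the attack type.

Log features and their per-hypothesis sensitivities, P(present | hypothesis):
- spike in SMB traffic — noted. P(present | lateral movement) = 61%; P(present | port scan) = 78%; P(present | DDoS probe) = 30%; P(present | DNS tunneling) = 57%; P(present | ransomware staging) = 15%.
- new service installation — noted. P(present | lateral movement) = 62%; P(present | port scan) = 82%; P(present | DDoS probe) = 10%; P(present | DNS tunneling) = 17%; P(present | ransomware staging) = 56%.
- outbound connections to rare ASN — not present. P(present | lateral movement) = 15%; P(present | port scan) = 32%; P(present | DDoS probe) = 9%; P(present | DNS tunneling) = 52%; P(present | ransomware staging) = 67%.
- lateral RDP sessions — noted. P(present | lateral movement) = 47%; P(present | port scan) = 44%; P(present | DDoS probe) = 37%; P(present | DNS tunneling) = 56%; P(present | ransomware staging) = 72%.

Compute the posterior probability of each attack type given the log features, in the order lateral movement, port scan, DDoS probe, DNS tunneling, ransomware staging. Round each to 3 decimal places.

For each hypothesis, the unnormalized posterior weight is prior × product of the log feature likelihoods (using 1 − P(present | H) for each absent log feature):
  lateral movement: 0.15 × 0.61 × 0.62 × (1 − 0.15) × 0.47 = 0.022664
  port scan: 0.09 × 0.78 × 0.82 × (1 − 0.32) × 0.44 = 0.017223
  DDoS probe: 0.36 × 0.30 × 0.10 × (1 − 0.09) × 0.37 = 0.0036364
  DNS tunneling: 0.19 × 0.57 × 0.17 × (1 − 0.52) × 0.56 = 0.0049489
  ransomware staging: 0.21 × 0.15 × 0.56 × (1 − 0.67) × 0.72 = 0.0041913
Normalizing constant Z = 0.022664 + 0.017223 + 0.0036364 + 0.0049489 + 0.0041913 = 0.052663.
P(lateral movement | evidence) = 0.022664 / 0.052663 ≈ 0.430
P(port scan | evidence) = 0.017223 / 0.052663 ≈ 0.327
P(DDoS probe | evidence) = 0.0036364 / 0.052663 ≈ 0.069
P(DNS tunneling | evidence) = 0.0049489 / 0.052663 ≈ 0.094
P(ransomware staging | evidence) = 0.0041913 / 0.052663 ≈ 0.080

0.430, 0.327, 0.069, 0.094, 0.080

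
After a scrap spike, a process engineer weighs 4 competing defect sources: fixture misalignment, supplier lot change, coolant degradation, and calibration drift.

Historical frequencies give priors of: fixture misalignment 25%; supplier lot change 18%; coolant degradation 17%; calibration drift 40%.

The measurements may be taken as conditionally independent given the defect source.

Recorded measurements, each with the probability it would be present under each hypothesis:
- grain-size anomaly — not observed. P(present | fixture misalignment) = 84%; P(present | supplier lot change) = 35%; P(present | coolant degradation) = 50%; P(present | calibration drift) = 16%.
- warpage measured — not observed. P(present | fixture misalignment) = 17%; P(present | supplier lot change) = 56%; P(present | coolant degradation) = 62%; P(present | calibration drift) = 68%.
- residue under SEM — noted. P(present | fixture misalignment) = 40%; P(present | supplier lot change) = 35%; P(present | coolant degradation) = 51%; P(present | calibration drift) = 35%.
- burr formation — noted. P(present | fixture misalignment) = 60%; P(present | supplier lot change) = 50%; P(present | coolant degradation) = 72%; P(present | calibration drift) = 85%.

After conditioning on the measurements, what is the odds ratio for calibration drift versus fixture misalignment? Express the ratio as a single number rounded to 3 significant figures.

4.01

Unnormalized posterior weight (prior times the measurement likelihoods) for each of the two hypotheses (using 1 − P(present | H) for each absent measurement):
  calibration drift: 0.40 × (1 − 0.16) × (1 − 0.68) × 0.35 × 0.85 = 0.031987
  fixture misalignment: 0.25 × (1 − 0.84) × (1 − 0.17) × 0.40 × 0.60 = 0.007968
Odds(calibration drift : fixture misalignment) = 0.031987 / 0.007968 ≈ 4.01.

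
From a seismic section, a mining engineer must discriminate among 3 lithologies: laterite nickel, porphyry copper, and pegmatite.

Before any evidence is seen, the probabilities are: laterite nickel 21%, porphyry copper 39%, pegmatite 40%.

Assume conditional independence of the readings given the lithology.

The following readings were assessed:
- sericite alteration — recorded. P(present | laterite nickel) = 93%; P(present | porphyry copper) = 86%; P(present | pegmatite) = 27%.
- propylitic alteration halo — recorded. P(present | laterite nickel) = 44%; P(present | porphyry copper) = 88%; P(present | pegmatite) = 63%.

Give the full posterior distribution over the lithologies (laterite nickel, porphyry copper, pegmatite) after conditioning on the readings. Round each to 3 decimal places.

0.191, 0.657, 0.151

For each hypothesis, the unnormalized posterior weight is prior × product of the reading likelihoods:
  laterite nickel: 0.21 × 0.93 × 0.44 = 0.085932
  porphyry copper: 0.39 × 0.86 × 0.88 = 0.29515
  pegmatite: 0.40 × 0.27 × 0.63 = 0.06804
The unnormalized weights sum to 0.44912.
P(laterite nickel | evidence) = 0.085932 / 0.44912 ≈ 0.191
P(porphyry copper | evidence) = 0.29515 / 0.44912 ≈ 0.657
P(pegmatite | evidence) = 0.06804 / 0.44912 ≈ 0.151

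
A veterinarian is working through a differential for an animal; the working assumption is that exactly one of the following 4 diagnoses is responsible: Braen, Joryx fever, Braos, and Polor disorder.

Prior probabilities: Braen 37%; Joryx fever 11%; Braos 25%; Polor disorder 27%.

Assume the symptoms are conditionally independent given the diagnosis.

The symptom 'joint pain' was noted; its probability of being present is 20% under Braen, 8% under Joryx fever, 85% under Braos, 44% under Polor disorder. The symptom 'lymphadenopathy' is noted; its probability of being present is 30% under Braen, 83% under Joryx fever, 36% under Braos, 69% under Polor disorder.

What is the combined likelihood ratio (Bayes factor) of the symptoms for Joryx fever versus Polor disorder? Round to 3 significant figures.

0.219

The Bayes factor is the ratio of the joint likelihoods of the symptom pattern under the two hypotheses.
  Joryx fever: 0.08 × 0.83 = 0.0664
  Polor disorder: 0.44 × 0.69 = 0.3036
Bayes factor = 0.0664 / 0.3036 ≈ 0.219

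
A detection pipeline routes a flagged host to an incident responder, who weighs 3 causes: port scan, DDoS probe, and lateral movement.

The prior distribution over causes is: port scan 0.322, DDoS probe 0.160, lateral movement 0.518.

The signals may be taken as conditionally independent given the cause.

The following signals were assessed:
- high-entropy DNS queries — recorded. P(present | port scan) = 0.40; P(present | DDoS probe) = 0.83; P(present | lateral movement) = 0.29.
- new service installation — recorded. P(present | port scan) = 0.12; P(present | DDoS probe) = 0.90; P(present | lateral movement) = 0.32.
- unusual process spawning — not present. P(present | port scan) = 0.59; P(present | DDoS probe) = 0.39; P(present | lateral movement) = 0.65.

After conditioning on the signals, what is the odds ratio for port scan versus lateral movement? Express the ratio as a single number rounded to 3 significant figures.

Posterior odds equal prior odds times the likelihood ratio; only the two competing hypotheses matter (using 1 − P(present | H) for each absent signal).
  port scan: 0.322 × 0.40 × 0.12 × (1 − 0.59) = 0.006337
  lateral movement: 0.518 × 0.29 × 0.32 × (1 − 0.65) = 0.016825
Odds(port scan : lateral movement) = 0.006337 / 0.016825 ≈ 0.377.

0.377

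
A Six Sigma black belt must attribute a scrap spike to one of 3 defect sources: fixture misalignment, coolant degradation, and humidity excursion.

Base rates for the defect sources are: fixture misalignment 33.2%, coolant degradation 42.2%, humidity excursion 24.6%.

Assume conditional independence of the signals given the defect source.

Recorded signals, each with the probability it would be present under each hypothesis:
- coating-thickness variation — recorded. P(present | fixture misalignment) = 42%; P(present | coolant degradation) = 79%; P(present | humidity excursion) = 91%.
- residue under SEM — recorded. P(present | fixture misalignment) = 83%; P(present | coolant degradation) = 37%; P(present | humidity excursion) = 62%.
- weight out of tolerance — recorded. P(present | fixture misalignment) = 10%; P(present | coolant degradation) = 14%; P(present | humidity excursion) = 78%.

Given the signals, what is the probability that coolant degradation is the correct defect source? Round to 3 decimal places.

0.126

By Bayes' rule with conditional independence, the unnormalized weight for each hypothesis is prior × ∏ likelihoods:
  fixture misalignment: 0.332 × 0.42 × 0.83 × 0.10 = 0.011574
  coolant degradation: 0.422 × 0.79 × 0.37 × 0.14 = 0.017269
  humidity excursion: 0.246 × 0.91 × 0.62 × 0.78 = 0.10826
Marginal likelihood of the evidence = 0.1371.
P(coolant degradation | evidence) = 0.017269 / 0.1371 ≈ 0.126.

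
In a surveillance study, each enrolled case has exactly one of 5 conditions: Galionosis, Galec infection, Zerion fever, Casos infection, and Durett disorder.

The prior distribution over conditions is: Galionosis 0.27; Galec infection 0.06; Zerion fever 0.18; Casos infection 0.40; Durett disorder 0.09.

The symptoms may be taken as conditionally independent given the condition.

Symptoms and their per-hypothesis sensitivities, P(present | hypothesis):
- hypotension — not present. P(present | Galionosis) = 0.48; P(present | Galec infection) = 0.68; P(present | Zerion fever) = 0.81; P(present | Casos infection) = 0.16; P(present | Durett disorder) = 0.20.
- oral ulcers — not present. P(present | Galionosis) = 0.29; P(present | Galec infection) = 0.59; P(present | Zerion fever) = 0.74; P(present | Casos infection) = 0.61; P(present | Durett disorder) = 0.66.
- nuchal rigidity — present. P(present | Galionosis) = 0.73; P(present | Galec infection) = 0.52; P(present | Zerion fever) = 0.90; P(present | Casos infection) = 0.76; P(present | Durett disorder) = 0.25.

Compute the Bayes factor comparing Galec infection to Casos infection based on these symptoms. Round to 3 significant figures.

The Bayes factor is the ratio of the joint likelihoods of the symptom pattern under the two hypotheses (using 1 − P(present | H) for each absent symptom).
  Galec infection: (1 − 0.68) × (1 − 0.59) × 0.52 = 0.068224
  Casos infection: (1 − 0.16) × (1 − 0.61) × 0.76 = 0.24898
Bayes factor = 0.068224 / 0.24898 ≈ 0.274

0.274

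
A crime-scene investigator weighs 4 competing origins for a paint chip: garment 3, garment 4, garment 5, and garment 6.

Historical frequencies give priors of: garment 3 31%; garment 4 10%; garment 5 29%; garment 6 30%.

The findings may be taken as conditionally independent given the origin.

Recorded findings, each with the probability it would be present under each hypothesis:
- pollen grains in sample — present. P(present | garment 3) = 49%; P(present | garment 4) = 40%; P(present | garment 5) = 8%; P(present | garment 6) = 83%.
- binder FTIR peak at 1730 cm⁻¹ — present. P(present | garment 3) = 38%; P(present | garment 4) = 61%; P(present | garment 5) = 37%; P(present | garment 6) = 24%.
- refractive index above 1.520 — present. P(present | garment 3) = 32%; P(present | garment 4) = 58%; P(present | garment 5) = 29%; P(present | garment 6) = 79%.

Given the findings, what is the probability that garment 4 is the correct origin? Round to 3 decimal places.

0.172

For each hypothesis, the unnormalized posterior weight is prior × product of the finding likelihoods:
  garment 3: 0.31 × 0.49 × 0.38 × 0.32 = 0.018471
  garment 4: 0.10 × 0.40 × 0.61 × 0.58 = 0.014152
  garment 5: 0.29 × 0.08 × 0.37 × 0.29 = 0.0024894
  garment 6: 0.30 × 0.83 × 0.24 × 0.79 = 0.04721
The unnormalized weights sum to 0.082323.
P(garment 4 | evidence) = 0.014152 / 0.082323 ≈ 0.172.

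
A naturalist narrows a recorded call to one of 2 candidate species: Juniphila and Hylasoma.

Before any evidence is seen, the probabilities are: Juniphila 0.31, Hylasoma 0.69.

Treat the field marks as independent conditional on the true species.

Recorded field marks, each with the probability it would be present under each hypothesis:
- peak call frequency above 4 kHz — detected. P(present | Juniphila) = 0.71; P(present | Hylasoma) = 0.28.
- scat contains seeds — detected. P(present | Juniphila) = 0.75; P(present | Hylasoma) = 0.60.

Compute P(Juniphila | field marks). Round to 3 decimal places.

0.587

For each hypothesis, the unnormalized posterior weight is prior × product of the field mark likelihoods:
  Juniphila: 0.31 × 0.71 × 0.75 = 0.16507
  Hylasoma: 0.69 × 0.28 × 0.60 = 0.11592
Normalizing constant Z = 0.16507 + 0.11592 = 0.28099.
P(Juniphila | evidence) = 0.16507 / 0.28099 ≈ 0.587.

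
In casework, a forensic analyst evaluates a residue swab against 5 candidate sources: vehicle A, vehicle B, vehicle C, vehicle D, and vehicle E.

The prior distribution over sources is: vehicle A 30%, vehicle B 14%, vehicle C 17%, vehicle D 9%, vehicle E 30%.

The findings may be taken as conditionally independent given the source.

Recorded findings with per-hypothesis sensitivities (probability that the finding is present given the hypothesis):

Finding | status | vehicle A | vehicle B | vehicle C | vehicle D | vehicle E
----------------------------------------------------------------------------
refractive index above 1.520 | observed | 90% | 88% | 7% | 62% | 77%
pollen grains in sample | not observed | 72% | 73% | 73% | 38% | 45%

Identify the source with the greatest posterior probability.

vehicle E

Multiply each prior by the joint likelihood of the evidence pattern (using 1 − P(present | H) for each absent finding):
  vehicle A: 0.30 × 0.90 × (1 − 0.72) = 0.0756
  vehicle B: 0.14 × 0.88 × (1 − 0.73) = 0.033264
  vehicle C: 0.17 × 0.07 × (1 − 0.73) = 0.003213
  vehicle D: 0.09 × 0.62 × (1 − 0.38) = 0.034596
  vehicle E: 0.30 × 0.77 × (1 − 0.45) = 0.12705
The unnormalized weights sum to 0.27372.
P(vehicle A | evidence) ≈ 0.0756 / 0.27372 ≈ 0.276
P(vehicle B | evidence) ≈ 0.033264 / 0.27372 ≈ 0.122
P(vehicle C | evidence) ≈ 0.003213 / 0.27372 ≈ 0.012
P(vehicle D | evidence) ≈ 0.034596 / 0.27372 ≈ 0.126
P(vehicle E | evidence) ≈ 0.12705 / 0.27372 ≈ 0.464
The largest is 0.464, so vehicle E is most probable.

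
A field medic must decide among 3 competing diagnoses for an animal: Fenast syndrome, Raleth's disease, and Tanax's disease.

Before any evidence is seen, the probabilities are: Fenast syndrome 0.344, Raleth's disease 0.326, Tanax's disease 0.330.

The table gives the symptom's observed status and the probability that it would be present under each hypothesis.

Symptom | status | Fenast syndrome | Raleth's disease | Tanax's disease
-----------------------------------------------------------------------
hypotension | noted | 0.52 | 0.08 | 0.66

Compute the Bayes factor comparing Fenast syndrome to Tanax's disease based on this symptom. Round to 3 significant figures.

0.788

Likelihood of this symptom under each hypothesis:
  Fenast syndrome: 0.52
  Tanax's disease: 0.66
Bayes factor = 0.52 / 0.66 ≈ 0.788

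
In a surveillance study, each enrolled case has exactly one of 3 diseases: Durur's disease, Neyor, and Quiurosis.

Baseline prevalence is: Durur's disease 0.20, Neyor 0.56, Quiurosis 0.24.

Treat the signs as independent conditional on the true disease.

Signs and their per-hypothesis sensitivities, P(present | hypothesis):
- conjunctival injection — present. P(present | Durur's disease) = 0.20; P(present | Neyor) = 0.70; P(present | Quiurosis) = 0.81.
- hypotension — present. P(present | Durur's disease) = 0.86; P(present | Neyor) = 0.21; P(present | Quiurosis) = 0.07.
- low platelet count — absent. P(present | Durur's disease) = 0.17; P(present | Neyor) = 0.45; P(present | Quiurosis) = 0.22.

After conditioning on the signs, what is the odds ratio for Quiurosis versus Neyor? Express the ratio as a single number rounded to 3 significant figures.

0.234

The normalizing constant cancels in an odds ratio, so compute prior × likelihood for the two hypotheses only (using 1 − P(present | H) for each absent sign):
  Quiurosis: 0.24 × 0.81 × 0.07 × (1 − 0.22) = 0.010614
  Neyor: 0.56 × 0.70 × 0.21 × (1 − 0.45) = 0.045276
Posterior odds = 0.010614 / 0.045276 ≈ 0.234.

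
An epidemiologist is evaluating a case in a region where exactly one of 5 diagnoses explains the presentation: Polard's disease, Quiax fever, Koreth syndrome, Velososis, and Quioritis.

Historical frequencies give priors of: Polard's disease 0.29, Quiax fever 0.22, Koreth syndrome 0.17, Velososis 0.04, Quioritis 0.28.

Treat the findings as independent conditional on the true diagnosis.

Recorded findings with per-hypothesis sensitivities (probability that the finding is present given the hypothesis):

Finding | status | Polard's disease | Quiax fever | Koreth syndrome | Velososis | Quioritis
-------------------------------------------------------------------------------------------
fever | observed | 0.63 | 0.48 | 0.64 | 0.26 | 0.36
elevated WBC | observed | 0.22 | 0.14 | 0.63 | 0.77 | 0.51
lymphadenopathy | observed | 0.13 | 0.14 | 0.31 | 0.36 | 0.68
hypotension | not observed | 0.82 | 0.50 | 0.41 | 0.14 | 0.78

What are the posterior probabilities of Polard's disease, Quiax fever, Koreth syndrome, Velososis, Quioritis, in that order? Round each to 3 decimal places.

Multiply each prior by the joint likelihood of the evidence pattern (using 1 − P(present | H) for each absent finding):
  Polard's disease: 0.29 × 0.63 × 0.22 × 0.13 × (1 − 0.82) = 0.00094054
  Quiax fever: 0.22 × 0.48 × 0.14 × 0.14 × (1 − 0.50) = 0.0010349
  Koreth syndrome: 0.17 × 0.64 × 0.63 × 0.31 × (1 − 0.41) = 0.012537
  Velososis: 0.04 × 0.26 × 0.77 × 0.36 × (1 − 0.14) = 0.0024793
  Quioritis: 0.28 × 0.36 × 0.51 × 0.68 × (1 − 0.78) = 0.0076906
The unnormalized weights sum to 0.024682.
P(Polard's disease | evidence) = 0.00094054 / 0.024682 ≈ 0.038
P(Quiax fever | evidence) = 0.0010349 / 0.024682 ≈ 0.042
P(Koreth syndrome | evidence) = 0.012537 / 0.024682 ≈ 0.508
P(Velososis | evidence) = 0.0024793 / 0.024682 ≈ 0.100
P(Quioritis | evidence) = 0.0076906 / 0.024682 ≈ 0.312

0.038, 0.042, 0.508, 0.100, 0.312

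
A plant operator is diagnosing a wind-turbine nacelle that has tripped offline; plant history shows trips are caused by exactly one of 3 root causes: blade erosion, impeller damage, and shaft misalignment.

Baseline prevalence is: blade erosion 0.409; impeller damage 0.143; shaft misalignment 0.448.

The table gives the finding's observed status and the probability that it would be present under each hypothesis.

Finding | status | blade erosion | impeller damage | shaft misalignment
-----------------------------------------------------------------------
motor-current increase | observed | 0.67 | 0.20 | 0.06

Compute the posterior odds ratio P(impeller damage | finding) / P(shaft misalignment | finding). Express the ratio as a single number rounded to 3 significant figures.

The normalizing constant cancels in an odds ratio, so compute prior × likelihood for the two hypotheses only:
  impeller damage: 0.143 × 0.20 = 0.0286
  shaft misalignment: 0.448 × 0.06 = 0.02688
Posterior odds = 0.0286 / 0.02688 ≈ 1.06.

1.06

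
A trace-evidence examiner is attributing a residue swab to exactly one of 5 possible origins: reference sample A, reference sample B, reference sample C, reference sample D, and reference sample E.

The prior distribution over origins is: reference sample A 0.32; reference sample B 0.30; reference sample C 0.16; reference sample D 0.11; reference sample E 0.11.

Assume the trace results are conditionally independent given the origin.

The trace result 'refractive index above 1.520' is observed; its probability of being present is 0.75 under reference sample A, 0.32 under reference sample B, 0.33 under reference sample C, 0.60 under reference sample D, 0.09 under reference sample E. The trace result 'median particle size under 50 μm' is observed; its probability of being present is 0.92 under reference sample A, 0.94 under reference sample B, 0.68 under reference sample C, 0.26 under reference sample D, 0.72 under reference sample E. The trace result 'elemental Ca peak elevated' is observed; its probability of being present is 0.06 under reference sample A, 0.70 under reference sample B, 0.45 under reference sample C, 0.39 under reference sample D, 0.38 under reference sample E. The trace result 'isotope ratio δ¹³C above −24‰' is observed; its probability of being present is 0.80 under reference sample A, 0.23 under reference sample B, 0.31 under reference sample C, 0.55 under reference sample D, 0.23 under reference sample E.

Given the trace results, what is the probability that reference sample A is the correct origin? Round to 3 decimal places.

For each hypothesis, the unnormalized posterior weight is prior × product of the trace result likelihoods:
  reference sample A: 0.32 × 0.75 × 0.92 × 0.06 × 0.80 = 0.010598
  reference sample B: 0.30 × 0.32 × 0.94 × 0.70 × 0.23 = 0.014529
  reference sample C: 0.16 × 0.33 × 0.68 × 0.45 × 0.31 = 0.0050086
  reference sample D: 0.11 × 0.60 × 0.26 × 0.39 × 0.55 = 0.0036808
  reference sample E: 0.11 × 0.09 × 0.72 × 0.38 × 0.23 = 0.00062299
The unnormalized weights sum to 0.034439.
P(reference sample A | evidence) = 0.010598 / 0.034439 ≈ 0.308.

0.308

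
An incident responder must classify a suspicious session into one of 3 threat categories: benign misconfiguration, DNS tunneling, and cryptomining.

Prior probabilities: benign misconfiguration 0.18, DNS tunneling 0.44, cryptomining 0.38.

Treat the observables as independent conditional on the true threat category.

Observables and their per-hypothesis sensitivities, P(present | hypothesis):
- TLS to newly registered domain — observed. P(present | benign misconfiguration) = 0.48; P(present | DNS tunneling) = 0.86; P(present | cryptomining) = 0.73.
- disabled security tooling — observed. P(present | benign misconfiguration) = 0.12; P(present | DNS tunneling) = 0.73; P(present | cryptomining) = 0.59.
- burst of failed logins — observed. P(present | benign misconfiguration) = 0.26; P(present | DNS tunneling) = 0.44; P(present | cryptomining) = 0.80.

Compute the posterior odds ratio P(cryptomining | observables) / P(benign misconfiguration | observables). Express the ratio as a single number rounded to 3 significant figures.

48.6

The normalizing constant cancels in an odds ratio, so compute prior × likelihood for the two hypotheses only:
  cryptomining: 0.38 × 0.73 × 0.59 × 0.80 = 0.13093
  benign misconfiguration: 0.18 × 0.48 × 0.12 × 0.26 = 0.0026957
Odds(cryptomining : benign misconfiguration) = 0.13093 / 0.0026957 ≈ 48.6.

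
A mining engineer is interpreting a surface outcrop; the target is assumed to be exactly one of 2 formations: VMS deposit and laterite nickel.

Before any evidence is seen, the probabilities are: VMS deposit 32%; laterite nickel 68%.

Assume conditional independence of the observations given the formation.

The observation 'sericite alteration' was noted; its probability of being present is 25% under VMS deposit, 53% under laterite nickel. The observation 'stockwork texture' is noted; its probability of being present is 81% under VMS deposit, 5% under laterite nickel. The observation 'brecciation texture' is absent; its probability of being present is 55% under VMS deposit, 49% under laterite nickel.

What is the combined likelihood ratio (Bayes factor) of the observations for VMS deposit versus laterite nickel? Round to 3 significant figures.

6.74

Joint likelihood of the evidence pattern under each hypothesis (using 1 − P(present | H) for each absent observation):
  VMS deposit: 0.25 × 0.81 × (1 − 0.55) = 0.091125
  laterite nickel: 0.53 × 0.05 × (1 − 0.49) = 0.013515
Bayes factor = 0.091125 / 0.013515 ≈ 6.74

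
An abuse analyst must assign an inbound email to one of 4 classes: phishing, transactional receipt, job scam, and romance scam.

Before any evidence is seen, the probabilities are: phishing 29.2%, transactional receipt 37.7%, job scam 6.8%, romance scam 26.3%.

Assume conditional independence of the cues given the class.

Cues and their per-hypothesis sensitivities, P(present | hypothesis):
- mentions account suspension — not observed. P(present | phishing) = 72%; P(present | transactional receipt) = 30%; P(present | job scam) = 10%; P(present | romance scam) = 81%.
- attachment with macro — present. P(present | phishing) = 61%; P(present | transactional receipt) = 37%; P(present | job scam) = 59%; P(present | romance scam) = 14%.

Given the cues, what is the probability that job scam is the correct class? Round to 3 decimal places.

For each hypothesis, the unnormalized posterior weight is prior × product of the cue likelihoods (using 1 − P(present | H) for each absent cue):
  phishing: 0.292 × (1 − 0.72) × 0.61 = 0.049874
  transactional receipt: 0.377 × (1 − 0.30) × 0.37 = 0.097643
  job scam: 0.068 × (1 − 0.10) × 0.59 = 0.036108
  romance scam: 0.263 × (1 − 0.81) × 0.14 = 0.0069958
Normalizing constant Z = 0.049874 + 0.097643 + 0.036108 + 0.0069958 = 0.19062.
P(job scam | evidence) = 0.036108 / 0.19062 ≈ 0.189.

0.189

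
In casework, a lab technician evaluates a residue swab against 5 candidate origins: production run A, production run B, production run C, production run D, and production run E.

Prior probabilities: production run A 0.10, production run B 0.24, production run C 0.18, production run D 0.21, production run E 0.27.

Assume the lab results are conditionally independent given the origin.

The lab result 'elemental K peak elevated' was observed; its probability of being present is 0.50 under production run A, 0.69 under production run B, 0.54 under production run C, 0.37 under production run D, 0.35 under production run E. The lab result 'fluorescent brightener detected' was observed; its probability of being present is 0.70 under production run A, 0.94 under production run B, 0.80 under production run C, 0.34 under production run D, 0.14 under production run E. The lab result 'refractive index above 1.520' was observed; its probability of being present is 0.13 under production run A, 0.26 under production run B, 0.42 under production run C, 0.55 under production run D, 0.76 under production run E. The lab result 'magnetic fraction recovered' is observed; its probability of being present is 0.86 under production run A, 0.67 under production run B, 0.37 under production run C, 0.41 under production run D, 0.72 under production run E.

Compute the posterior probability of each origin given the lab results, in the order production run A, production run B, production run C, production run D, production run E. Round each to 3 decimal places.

0.069, 0.482, 0.215, 0.106, 0.129

Multiply each prior by the joint likelihood of the lab result pattern:
  production run A: 0.10 × 0.50 × 0.70 × 0.13 × 0.86 = 0.003913
  production run B: 0.24 × 0.69 × 0.94 × 0.26 × 0.67 = 0.027117
  production run C: 0.18 × 0.54 × 0.80 × 0.42 × 0.37 = 0.012084
  production run D: 0.21 × 0.37 × 0.34 × 0.55 × 0.41 = 0.0059573
  production run E: 0.27 × 0.35 × 0.14 × 0.76 × 0.72 = 0.0072395
Normalizing constant Z = 0.003913 + 0.027117 + 0.012084 + 0.0059573 + 0.0072395 = 0.05631.
P(production run A | evidence) = 0.003913 / 0.05631 ≈ 0.069
P(production run B | evidence) = 0.027117 / 0.05631 ≈ 0.482
P(production run C | evidence) = 0.012084 / 0.05631 ≈ 0.215
P(production run D | evidence) = 0.0059573 / 0.05631 ≈ 0.106
P(production run E | evidence) = 0.0072395 / 0.05631 ≈ 0.129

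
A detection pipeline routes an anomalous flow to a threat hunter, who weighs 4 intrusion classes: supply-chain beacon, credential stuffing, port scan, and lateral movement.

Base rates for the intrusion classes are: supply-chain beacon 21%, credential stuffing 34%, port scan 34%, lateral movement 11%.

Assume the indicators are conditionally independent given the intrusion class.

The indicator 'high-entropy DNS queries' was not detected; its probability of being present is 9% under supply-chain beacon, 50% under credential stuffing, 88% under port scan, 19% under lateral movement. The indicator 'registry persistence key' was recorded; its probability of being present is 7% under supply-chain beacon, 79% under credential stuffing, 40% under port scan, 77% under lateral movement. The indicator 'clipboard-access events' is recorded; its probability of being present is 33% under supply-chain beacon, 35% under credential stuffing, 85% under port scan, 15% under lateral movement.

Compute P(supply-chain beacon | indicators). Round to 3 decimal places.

0.058

For each hypothesis, the unnormalized posterior weight is prior × product of the indicator likelihoods (using 1 − P(present | H) for each absent indicator):
  supply-chain beacon: 0.21 × (1 − 0.09) × 0.07 × 0.33 = 0.0044144
  credential stuffing: 0.34 × (1 − 0.50) × 0.79 × 0.35 = 0.047005
  port scan: 0.34 × (1 − 0.88) × 0.40 × 0.85 = 0.013872
  lateral movement: 0.11 × (1 − 0.19) × 0.77 × 0.15 = 0.010291
Normalizing constant Z = 0.0044144 + 0.047005 + 0.013872 + 0.010291 = 0.075582.
P(supply-chain beacon | evidence) = 0.0044144 / 0.075582 ≈ 0.058.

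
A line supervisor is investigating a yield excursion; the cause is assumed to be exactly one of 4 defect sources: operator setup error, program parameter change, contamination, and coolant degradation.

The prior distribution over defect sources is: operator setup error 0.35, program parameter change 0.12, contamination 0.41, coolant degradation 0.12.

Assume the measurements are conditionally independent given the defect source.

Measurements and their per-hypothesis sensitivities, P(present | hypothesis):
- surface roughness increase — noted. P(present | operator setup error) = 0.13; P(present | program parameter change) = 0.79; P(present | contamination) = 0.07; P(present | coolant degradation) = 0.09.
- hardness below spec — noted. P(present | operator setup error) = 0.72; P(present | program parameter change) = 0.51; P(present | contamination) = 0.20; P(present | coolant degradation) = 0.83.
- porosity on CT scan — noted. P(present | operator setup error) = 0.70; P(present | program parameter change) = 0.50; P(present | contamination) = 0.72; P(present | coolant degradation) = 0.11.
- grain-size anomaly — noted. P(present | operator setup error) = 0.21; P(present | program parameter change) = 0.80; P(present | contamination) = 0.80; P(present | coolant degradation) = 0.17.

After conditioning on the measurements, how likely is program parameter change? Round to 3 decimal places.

0.700

For each hypothesis, the unnormalized posterior weight is prior × product of the measurement likelihoods:
  operator setup error: 0.35 × 0.13 × 0.72 × 0.70 × 0.21 = 0.0048157
  program parameter change: 0.12 × 0.79 × 0.51 × 0.50 × 0.80 = 0.019339
  contamination: 0.41 × 0.07 × 0.20 × 0.72 × 0.80 = 0.0033062
  coolant degradation: 0.12 × 0.09 × 0.83 × 0.11 × 0.17 = 0.00016763
Marginal likelihood of the evidence = 0.027629.
P(program parameter change | evidence) = 0.019339 / 0.027629 ≈ 0.700.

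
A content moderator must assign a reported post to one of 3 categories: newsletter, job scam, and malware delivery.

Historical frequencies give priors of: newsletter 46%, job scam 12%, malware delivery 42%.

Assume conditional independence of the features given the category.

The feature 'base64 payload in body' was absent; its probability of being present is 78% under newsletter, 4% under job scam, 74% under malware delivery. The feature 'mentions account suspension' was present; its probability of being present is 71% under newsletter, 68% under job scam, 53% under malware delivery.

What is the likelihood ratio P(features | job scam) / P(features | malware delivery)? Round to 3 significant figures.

4.74

Joint likelihood of the feature pattern under each hypothesis (using 1 − P(present | H) for each absent feature):
  job scam: (1 − 0.04) × 0.68 = 0.6528
  malware delivery: (1 − 0.74) × 0.53 = 0.1378
Bayes factor = 0.6528 / 0.1378 ≈ 4.74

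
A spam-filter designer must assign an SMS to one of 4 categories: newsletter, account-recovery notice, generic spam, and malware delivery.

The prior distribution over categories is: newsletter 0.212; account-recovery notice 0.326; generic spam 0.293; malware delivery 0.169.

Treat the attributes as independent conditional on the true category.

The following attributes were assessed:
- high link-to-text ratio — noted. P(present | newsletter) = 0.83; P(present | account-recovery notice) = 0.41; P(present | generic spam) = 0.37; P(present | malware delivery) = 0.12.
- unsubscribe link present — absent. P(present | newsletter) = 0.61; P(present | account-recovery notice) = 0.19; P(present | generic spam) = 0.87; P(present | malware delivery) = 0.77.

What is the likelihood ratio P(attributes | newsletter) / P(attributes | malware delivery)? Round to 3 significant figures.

The Bayes factor is the ratio of the joint likelihoods of the attribute pattern under the two hypotheses (using 1 − P(present | H) for each absent attribute).
  newsletter: 0.83 × (1 − 0.61) = 0.3237
  malware delivery: 0.12 × (1 − 0.77) = 0.0276
Bayes factor = 0.3237 / 0.0276 ≈ 11.7

11.7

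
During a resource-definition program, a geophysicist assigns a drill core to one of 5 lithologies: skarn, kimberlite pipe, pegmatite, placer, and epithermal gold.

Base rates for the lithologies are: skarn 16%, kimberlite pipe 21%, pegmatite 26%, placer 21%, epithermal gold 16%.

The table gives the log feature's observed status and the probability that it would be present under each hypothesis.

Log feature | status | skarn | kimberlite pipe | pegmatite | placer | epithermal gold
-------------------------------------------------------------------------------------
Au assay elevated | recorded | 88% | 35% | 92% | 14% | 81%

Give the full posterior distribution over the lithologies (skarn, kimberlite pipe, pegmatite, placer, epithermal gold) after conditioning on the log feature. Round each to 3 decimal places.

0.230, 0.120, 0.391, 0.048, 0.212

Multiply each prior by the likelihood of the log feature:
  skarn: 0.16 × 0.88 = 0.1408
  kimberlite pipe: 0.21 × 0.35 = 0.0735
  pegmatite: 0.26 × 0.92 = 0.2392
  placer: 0.21 × 0.14 = 0.0294
  epithermal gold: 0.16 × 0.81 = 0.1296
Marginal likelihood of the evidence = 0.6125.
P(skarn | evidence) = 0.1408 / 0.6125 ≈ 0.230
P(kimberlite pipe | evidence) = 0.0735 / 0.6125 ≈ 0.120
P(pegmatite | evidence) = 0.2392 / 0.6125 ≈ 0.391
P(placer | evidence) = 0.0294 / 0.6125 ≈ 0.048
P(epithermal gold | evidence) = 0.1296 / 0.6125 ≈ 0.212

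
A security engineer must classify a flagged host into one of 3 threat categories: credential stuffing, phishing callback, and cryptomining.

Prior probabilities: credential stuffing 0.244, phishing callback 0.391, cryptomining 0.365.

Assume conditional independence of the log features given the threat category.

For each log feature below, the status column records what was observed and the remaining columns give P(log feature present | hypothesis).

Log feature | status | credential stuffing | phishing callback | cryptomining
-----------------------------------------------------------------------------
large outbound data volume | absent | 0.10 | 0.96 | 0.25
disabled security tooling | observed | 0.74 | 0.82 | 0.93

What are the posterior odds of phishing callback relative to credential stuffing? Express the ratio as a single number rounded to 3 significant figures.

Posterior odds equal prior odds times the likelihood ratio; only the two competing hypotheses matter (using 1 − P(present | H) for each absent log feature).
  phishing callback: 0.391 × (1 − 0.96) × 0.82 = 0.012825
  credential stuffing: 0.244 × (1 − 0.10) × 0.74 = 0.1625
Posterior odds = 0.012825 / 0.1625 ≈ 0.0789.

0.0789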